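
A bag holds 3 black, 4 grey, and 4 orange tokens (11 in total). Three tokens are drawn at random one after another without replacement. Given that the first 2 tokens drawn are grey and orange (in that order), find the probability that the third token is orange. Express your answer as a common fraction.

1/3

After removing 1 grey, 1 orange, the bag has 3 orange out of 9 remaining.
P(third is orange | given) = 3/9 = 1/3 ≈ 0.3333.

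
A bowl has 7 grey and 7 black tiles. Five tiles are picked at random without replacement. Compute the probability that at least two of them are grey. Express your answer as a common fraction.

124/143

Sum the hypergeometric tail for j = 2,…,5 grey tiles.
Favorable = C(7,2)·C(7,3) + C(7,3)·C(7,2) + C(7,4)·C(7,1) + C(7,5)·C(7,0) = 1736; total = C(14,5) = 2002.
P = 1736/2002 = 124/143 ≈ 0.8671.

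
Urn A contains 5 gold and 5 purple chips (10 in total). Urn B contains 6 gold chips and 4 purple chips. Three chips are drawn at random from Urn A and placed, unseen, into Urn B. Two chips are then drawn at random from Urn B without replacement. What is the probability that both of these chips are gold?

Condition on how many of the transferred chips are gold (from Urn A: 5 gold of 10; then Urn B has 13 total).
  0 gold: C(5,0)C(5,3)/C(10,3) = 1/12; then P = C(6,2)/C(13,2) = 5/26
  1 gold: C(5,1)C(5,2)/C(10,3) = 5/12; then P = C(7,2)/C(13,2) = 7/26
  2 gold: C(5,2)C(5,1)/C(10,3) = 5/12; then P = C(8,2)/C(13,2) = 14/39
  3 gold: C(5,3)C(5,0)/C(10,3) = 1/12; then P = C(9,2)/C(13,2) = 6/13
P(both gold) = 37/117 ≈ 0.3162.

37/117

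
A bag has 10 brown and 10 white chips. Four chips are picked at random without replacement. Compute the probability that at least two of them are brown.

229/323

Sum the hypergeometric tail for j = 2,…,4 brown chips.
Favorable = C(10,2)·C(10,2) + C(10,3)·C(10,1) + C(10,4)·C(10,0) = 3435; total = C(20,4) = 4845.
P = 3435/4845 = 229/323 ≈ 0.7090.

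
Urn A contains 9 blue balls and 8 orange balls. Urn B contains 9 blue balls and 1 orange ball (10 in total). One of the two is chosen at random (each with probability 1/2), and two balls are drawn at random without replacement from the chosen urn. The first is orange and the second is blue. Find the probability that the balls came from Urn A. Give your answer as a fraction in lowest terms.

P(E | Urn A) = 9/34; P(E | Urn B) = 1/10.
P(E) = 1/2·9/34 + 1/2·1/10 = 31/170.
By Bayes' rule, P(Urn A | E) = 9/68 / 31/170 = 45/62 ≈ 0.7258.

45/62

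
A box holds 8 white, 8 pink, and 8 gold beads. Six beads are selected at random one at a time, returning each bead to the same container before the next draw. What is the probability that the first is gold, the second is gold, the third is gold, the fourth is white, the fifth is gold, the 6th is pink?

1/729

Multiply the conditional probability of each draw in order, with replacement (the composition resets each draw).
P = (8/24) · (8/24) · (8/24) · (8/24) · (8/24) · (8/24) = 1/729 ≈ 0.0014.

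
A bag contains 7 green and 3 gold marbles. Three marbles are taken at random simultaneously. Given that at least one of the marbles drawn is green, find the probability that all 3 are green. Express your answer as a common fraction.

P(all 3 green) = C(7,3)/C(10,3) = 7/24; P(at least one green) = 1 − C(3,3)/C(10,3) = 119/120.
Since 'all 3 green' ⊆ 'at least one green', P(all 3 | at least one) = 7/24 / 119/120 = 5/17 ≈ 0.2941.

5/17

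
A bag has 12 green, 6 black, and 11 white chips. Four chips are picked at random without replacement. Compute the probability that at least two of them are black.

Sum the hypergeometric tail for j = 2,…,4 black chips.
Favorable = C(6,2)·C(23,2) + C(6,3)·C(23,1) + C(6,4)·C(23,0) = 4270; total = C(29,4) = 23751.
P = 4270/23751 = 610/3393 ≈ 0.1798.

610/3393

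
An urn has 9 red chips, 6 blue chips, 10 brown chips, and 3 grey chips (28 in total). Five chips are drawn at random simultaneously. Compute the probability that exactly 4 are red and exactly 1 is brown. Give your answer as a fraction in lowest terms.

1/78

Unordered draws without replacement: count favorable combinations over C(28,5).
Favorable = C(9,4) · C(6,0) · C(10,1) · C(3,0) = 1260; total = C(28,5) = 98280.
P = 1260/98280 = 1/78 ≈ 0.0128.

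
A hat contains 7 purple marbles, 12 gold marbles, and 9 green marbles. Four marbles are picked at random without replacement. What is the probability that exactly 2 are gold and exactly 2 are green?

264/2275

Unordered draws without replacement: count favorable combinations over C(28,4).
Favorable = C(7,0) · C(12,2) · C(9,2) = 2376; total = C(28,4) = 20475.
P = 2376/20475 = 264/2275 ≈ 0.1160.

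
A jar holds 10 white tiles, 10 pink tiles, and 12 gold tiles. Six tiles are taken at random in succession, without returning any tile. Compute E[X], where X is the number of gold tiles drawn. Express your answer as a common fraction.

9/4

By linearity of expectation, E[X] = Σ P(draw i is gold); by symmetry each draw (even without replacement) has P(gold) = 12/32.
E[X] = 6 · 12/32 = 9/4 ≈ 2.2500.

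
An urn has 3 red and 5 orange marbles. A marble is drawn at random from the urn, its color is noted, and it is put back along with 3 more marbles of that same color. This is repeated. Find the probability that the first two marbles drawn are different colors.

Either orange then red, or red then orange; after the first draw the total is 11.
P = (5/8)·(3/11) + (3/8)·(5/11) = 15/44 ≈ 0.3409.

15/44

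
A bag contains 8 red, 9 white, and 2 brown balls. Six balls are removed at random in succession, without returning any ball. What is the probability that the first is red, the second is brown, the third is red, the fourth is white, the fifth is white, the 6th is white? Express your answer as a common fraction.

14/4845

Multiply the conditional probability of each draw in order, without replacement, so each draw removes one from its color and from the total.
P = (8/19) · (2/18) · (7/17) · (9/16) · (8/15) · (7/14) = 14/4845 ≈ 0.0029.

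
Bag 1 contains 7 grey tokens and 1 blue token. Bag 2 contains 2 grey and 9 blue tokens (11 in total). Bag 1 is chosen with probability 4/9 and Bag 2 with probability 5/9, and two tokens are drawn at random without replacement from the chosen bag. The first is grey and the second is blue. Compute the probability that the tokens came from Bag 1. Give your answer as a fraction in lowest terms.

P(E | Bag 1) = 1/8; P(E | Bag 2) = 9/55.
P(E) = 4/9·1/8 + 5/9·9/55 = 29/198.
By Bayes' rule, P(Bag 1 | E) = 1/18 / 29/198 = 11/29 ≈ 0.3793.

11/29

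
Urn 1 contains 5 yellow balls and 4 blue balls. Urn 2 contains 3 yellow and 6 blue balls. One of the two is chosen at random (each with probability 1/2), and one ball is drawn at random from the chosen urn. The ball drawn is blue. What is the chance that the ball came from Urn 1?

P(blue | Urn 1) = 4/9; P(blue | Urn 2) = 2/3.
P(blue) = 1/2·4/9 + 1/2·2/3 = 5/9.
By Bayes' rule, P(Urn 1 | blue) = 2/9 / 5/9 = 2/5 ≈ 0.4000.

2/5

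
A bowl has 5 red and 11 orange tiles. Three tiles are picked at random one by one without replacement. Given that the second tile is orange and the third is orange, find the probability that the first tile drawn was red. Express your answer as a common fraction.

P(first=red and the second tile is orange and the third is orange) = (5/16)·(11/15)·(10/14) = 55/336.
P(E) = Σ over first color = 55/336 + 33/112 = 11/24.
By Bayes, P(first=red | E) = 55/336 / 11/24 = 5/14 ≈ 0.3571.

5/14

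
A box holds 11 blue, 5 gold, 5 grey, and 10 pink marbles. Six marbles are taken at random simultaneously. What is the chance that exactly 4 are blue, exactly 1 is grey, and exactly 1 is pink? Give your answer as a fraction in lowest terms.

Unordered draws without replacement: count favorable combinations over C(31,6).
Favorable = C(11,4) · C(5,0) · C(5,1) · C(10,1) = 16500; total = C(31,6) = 736281.
P = 16500/736281 = 5500/245427 ≈ 0.0224.

5500/245427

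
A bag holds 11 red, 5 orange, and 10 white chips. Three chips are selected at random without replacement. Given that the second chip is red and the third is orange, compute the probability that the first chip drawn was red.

P(first=red and the second chip is red and the third is orange) = (11/26)·(10/25)·(5/24) = 11/312.
P(E) = Σ over first color = 11/312 + 11/780 + 11/312 = 11/130.
By Bayes, P(first=red | E) = 11/312 / 11/130 = 5/12 ≈ 0.4167.

5/12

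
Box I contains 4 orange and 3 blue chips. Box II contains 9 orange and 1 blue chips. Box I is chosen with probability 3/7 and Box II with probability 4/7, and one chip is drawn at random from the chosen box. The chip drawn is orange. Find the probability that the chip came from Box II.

21/31

P(orange | Box I) = 4/7; P(orange | Box II) = 9/10.
P(orange) = 3/7·4/7 + 4/7·9/10 = 186/245.
By Bayes' rule, P(Box II | orange) = 18/35 / 186/245 = 21/31 ≈ 0.6774.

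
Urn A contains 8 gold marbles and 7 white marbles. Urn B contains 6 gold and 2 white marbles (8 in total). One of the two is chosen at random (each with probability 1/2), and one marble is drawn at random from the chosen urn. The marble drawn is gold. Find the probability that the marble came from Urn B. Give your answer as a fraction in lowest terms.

P(gold | Urn A) = 8/15; P(gold | Urn B) = 3/4.
P(gold) = 1/2·8/15 + 1/2·3/4 = 77/120.
By Bayes' rule, P(Urn B | gold) = 3/8 / 77/120 = 45/77 ≈ 0.5844.

45/77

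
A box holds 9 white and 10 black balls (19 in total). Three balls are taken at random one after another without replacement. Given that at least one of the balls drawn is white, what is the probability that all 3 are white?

P(all 3 white) = C(9,3)/C(19,3) = 28/323; P(at least one white) = 1 − C(10,3)/C(19,3) = 283/323.
Since 'all 3 white' ⊆ 'at least one white', P(all 3 | at least one) = 28/323 / 283/323 = 28/283 ≈ 0.0989.

28/283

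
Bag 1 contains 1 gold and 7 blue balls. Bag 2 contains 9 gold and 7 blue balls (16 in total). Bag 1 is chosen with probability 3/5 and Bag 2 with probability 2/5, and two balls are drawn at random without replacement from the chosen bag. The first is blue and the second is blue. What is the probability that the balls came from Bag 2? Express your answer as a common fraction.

7/52

P(E | Bag 1) = 3/4; P(E | Bag 2) = 7/40.
P(E) = 3/5·3/4 + 2/5·7/40 = 13/25.
By Bayes' rule, P(Bag 2 | E) = 7/100 / 13/25 = 7/52 ≈ 0.1346.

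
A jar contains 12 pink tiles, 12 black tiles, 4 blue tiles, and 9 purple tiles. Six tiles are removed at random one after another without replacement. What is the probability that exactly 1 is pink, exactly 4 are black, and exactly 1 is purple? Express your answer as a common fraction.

405/17612

Unordered draws without replacement: count favorable combinations over C(37,6).
Favorable = C(12,1) · C(12,4) · C(4,0) · C(9,1) = 53460; total = C(37,6) = 2324784.
P = 53460/2324784 = 405/17612 ≈ 0.0230.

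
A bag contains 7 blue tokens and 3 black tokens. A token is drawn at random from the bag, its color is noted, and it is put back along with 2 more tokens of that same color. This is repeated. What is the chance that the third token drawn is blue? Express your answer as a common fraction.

7/10

Sum over the four possibilities for the first two draws (blue/not-blue each), tracking how the blue count and total change by +2 per draw.
P(third is blue) = 7/10 ≈ 0.7000. (In a Pólya urn every draw has the same marginal probability 7/10.)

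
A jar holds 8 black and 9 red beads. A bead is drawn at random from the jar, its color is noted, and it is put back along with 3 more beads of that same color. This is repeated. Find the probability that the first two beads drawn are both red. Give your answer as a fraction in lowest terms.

After a red draw the jar holds 12 red out of 20.
P = (9/17)·(12/20) = 27/85 ≈ 0.3176.

27/85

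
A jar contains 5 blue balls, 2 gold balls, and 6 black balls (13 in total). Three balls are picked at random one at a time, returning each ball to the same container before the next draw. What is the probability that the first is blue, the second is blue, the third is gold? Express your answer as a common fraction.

50/2197

Multiply the conditional probability of each draw in order, with replacement (the composition resets each draw).
P = (5/13) · (5/13) · (2/13) = 50/2197 ≈ 0.0228.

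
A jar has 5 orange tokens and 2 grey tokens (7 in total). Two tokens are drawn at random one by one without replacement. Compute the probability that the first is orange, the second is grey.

5/21

Multiply the conditional probability of each draw in order, without replacement, so each draw removes one from its color and from the total.
P = (5/7) · (2/6) = 5/21 ≈ 0.2381.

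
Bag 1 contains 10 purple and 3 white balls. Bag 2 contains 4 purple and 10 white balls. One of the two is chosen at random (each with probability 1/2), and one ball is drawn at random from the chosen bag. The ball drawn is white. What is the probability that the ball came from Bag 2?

P(white | Bag 1) = 3/13; P(white | Bag 2) = 5/7.
P(white) = 1/2·3/13 + 1/2·5/7 = 43/91.
By Bayes' rule, P(Bag 2 | white) = 5/14 / 43/91 = 65/86 ≈ 0.7558.

65/86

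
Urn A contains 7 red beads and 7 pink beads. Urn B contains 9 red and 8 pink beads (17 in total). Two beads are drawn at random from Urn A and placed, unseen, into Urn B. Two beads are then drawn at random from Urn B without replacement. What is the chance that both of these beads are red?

196/741

Condition on how many of the transferred beads are red (from Urn A: 7 red of 14; then Urn B has 19 total).
  0 red: C(7,0)C(7,2)/C(14,2) = 3/13; then P = C(9,2)/C(19,2) = 4/19
  1 red: C(7,1)C(7,1)/C(14,2) = 7/13; then P = C(10,2)/C(19,2) = 5/19
  2 red: C(7,2)C(7,0)/C(14,2) = 3/13; then P = C(11,2)/C(19,2) = 55/171
P(both red) = 196/741 ≈ 0.2645.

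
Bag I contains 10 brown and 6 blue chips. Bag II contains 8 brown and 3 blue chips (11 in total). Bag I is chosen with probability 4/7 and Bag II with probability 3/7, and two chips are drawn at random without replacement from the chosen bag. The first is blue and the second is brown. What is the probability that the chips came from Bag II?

36/91

P(E | Bag I) = 1/4; P(E | Bag II) = 12/55.
P(E) = 4/7·1/4 + 3/7·12/55 = 13/55.
By Bayes' rule, P(Bag II | E) = 36/385 / 13/55 = 36/91 ≈ 0.3956.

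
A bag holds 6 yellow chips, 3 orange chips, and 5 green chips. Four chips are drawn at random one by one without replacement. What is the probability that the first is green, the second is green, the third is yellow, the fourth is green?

15/1001

Multiply the conditional probability of each draw in order, without replacement, so each draw removes one from its color and from the total.
P = (5/14) · (4/13) · (6/12) · (3/11) = 15/1001 ≈ 0.0150.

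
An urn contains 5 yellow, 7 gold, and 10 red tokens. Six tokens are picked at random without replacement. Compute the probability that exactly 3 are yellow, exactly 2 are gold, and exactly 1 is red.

100/3553

Unordered draws without replacement: count favorable combinations over C(22,6).
Favorable = C(5,3) · C(7,2) · C(10,1) = 2100; total = C(22,6) = 74613.
P = 2100/74613 = 100/3553 ≈ 0.0281.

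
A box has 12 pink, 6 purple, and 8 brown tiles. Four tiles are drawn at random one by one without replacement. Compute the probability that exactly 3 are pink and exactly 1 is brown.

Unordered draws without replacement: count favorable combinations over C(26,4).
Favorable = C(12,3) · C(6,0) · C(8,1) = 1760; total = C(26,4) = 14950.
P = 1760/14950 = 176/1495 ≈ 0.1177.

176/1495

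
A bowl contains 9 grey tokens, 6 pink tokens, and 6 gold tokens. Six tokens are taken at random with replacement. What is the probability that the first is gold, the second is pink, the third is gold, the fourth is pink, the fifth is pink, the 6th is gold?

64/117649

Multiply the conditional probability of each draw in order, with replacement (the composition resets each draw).
P = (6/21) · (6/21) · (6/21) · (6/21) · (6/21) · (6/21) = 64/117649 ≈ 0.0005.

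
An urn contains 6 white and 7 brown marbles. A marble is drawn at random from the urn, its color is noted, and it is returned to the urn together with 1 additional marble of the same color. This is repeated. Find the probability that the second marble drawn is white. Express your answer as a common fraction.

6/13

Condition on the first draw. If first is white (prob 6/13), second-white has prob (7)/(14); if not (prob 7/13), it has prob 6/(14).
P = (6/13)·(7/14) + (7/13)·(6/14) = 6/13 ≈ 0.4615.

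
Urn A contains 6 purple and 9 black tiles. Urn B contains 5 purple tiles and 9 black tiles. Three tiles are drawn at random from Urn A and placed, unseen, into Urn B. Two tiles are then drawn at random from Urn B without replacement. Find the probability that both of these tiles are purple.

115/952

Condition on how many of the transferred tiles are purple (from Urn A: 6 purple of 15; then Urn B has 17 total).
  0 purple: C(6,0)C(9,3)/C(15,3) = 12/65; then P = C(5,2)/C(17,2) = 5/68
  1 purple: C(6,1)C(9,2)/C(15,3) = 216/455; then P = C(6,2)/C(17,2) = 15/136
  2 purple: C(6,2)C(9,1)/C(15,3) = 27/91; then P = C(7,2)/C(17,2) = 21/136
  3 purple: C(6,3)C(9,0)/C(15,3) = 4/91; then P = C(8,2)/C(17,2) = 7/34
P(both purple) = 115/952 ≈ 0.1208.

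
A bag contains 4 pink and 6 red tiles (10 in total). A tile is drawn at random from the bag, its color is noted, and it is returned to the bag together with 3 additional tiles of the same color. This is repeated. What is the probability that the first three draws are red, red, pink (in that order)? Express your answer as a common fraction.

Track the composition after each reinforcement of +3.
P = (6/10) · (9/13) · (4/16) = 27/260 ≈ 0.1038.

27/260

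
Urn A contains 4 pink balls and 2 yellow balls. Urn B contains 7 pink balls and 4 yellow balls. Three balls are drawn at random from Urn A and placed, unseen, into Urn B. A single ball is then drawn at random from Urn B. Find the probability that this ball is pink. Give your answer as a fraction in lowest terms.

Condition on how many of the transferred balls are pink (from Urn A: 4 pink of 6; then Urn B has 14 total).
  1 pink: C(4,1)C(2,2)/C(6,3) = 1/5; then P = 8/14
  2 pink: C(4,2)C(2,1)/C(6,3) = 3/5; then P = 9/14
  3 pink: C(4,3)C(2,0)/C(6,3) = 1/5; then P = 10/14
P(pink from Urn B) = 9/14 ≈ 0.6429.

9/14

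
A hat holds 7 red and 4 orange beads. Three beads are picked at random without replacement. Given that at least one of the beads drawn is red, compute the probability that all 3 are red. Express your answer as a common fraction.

P(all 3 red) = C(7,3)/C(11,3) = 7/33; P(at least one red) = 1 − C(4,3)/C(11,3) = 161/165.
Since 'all 3 red' ⊆ 'at least one red', P(all 3 | at least one) = 7/33 / 161/165 = 5/23 ≈ 0.2174.

5/23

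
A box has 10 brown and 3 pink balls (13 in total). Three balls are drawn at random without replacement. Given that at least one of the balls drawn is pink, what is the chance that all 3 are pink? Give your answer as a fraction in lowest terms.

P(all 3 pink) = C(3,3)/C(13,3) = 1/286; P(at least one pink) = 1 − C(10,3)/C(13,3) = 83/143.
Since 'all 3 pink' ⊆ 'at least one pink', P(all 3 | at least one) = 1/286 / 83/143 = 1/166 ≈ 0.0060.

1/166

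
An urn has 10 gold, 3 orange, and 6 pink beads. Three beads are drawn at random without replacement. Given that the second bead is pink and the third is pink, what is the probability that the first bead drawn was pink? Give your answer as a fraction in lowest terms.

P(first=pink and the second bead is pink and the third is pink) = (6/19)·(5/18)·(4/17) = 20/969.
P(E) = Σ over first color = 50/969 + 5/323 + 20/969 = 5/57.
By Bayes, P(first=pink | E) = 20/969 / 5/57 = 4/17 ≈ 0.2353.

4/17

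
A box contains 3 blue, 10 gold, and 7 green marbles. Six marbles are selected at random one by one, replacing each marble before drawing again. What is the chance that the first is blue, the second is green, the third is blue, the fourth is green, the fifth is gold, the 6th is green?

Multiply the conditional probability of each draw in order, with replacement (the composition resets each draw).
P = (3/20) · (7/20) · (3/20) · (7/20) · (10/20) · (7/20) = 3087/6400000 ≈ 0.0005.

3087/6400000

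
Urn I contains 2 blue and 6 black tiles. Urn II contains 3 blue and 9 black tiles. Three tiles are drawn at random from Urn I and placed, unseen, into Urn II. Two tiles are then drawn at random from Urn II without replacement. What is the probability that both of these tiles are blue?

Condition on how many of the transferred tiles are blue (from Urn I: 2 blue of 8; then Urn II has 15 total).
  0 blue: C(2,0)C(6,3)/C(8,3) = 5/14; then P = C(3,2)/C(15,2) = 1/35
  1 blue: C(2,1)C(6,2)/C(8,3) = 15/28; then P = C(4,2)/C(15,2) = 2/35
  2 blue: C(2,2)C(6,1)/C(8,3) = 3/28; then P = C(5,2)/C(15,2) = 2/21
P(both blue) = 5/98 ≈ 0.0510.

5/98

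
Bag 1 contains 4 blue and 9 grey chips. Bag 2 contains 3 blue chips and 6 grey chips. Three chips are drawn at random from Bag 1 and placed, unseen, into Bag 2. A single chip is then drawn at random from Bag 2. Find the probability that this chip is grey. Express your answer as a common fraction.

35/52

Condition on how many of the transferred chips are grey (from Bag 1: 9 grey of 13; then Bag 2 has 12 total).
  0 grey: C(9,0)C(4,3)/C(13,3) = 2/143; then P = 6/12
  1 grey: C(9,1)C(4,2)/C(13,3) = 27/143; then P = 7/12
  2 grey: C(9,2)C(4,1)/C(13,3) = 72/143; then P = 8/12
  3 grey: C(9,3)C(4,0)/C(13,3) = 42/143; then P = 9/12
P(grey from Bag 2) = 35/52 ≈ 0.6731.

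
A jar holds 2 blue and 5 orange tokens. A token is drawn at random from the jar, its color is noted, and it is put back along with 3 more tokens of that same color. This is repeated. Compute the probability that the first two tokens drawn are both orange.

4/7

After a orange draw the jar holds 8 orange out of 10.
P = (5/7)·(8/10) = 4/7 ≈ 0.5714.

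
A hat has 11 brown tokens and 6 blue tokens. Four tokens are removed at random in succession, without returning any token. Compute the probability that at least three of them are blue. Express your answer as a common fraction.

Sum the hypergeometric tail for j = 3,…,4 blue tokens.
Favorable = C(6,3)·C(11,1) + C(6,4)·C(11,0) = 235; total = C(17,4) = 2380.
P = 235/2380 = 47/476 ≈ 0.0987.

47/476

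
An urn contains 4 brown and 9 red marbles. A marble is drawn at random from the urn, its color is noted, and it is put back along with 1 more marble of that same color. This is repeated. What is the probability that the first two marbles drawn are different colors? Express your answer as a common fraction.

36/91

Either brown then red, or red then brown; after the first draw the total is 14.
P = (4/13)·(9/14) + (9/13)·(4/14) = 36/91 ≈ 0.3956.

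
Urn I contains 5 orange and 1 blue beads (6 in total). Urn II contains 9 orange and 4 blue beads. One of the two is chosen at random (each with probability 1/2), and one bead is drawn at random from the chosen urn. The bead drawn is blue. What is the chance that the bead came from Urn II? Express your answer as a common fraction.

24/37

P(blue | Urn I) = 1/6; P(blue | Urn II) = 4/13.
P(blue) = 1/2·1/6 + 1/2·4/13 = 37/156.
By Bayes' rule, P(Urn II | blue) = 2/13 / 37/156 = 24/37 ≈ 0.6486.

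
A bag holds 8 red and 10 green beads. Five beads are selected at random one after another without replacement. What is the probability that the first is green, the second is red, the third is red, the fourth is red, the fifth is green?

Multiply the conditional probability of each draw in order, without replacement, so each draw removes one from its color and from the total.
P = (10/18) · (8/17) · (7/16) · (6/15) · (9/14) = 1/34 ≈ 0.0294.

1/34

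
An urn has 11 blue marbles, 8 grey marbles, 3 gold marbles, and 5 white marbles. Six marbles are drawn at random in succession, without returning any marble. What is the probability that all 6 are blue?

7/4485

Unordered draws without replacement: count favorable combinations over C(27,6).
Favorable = C(11,6) · C(8,0) · C(3,0) · C(5,0) = 462; total = C(27,6) = 296010.
P = 462/296010 = 7/4485 ≈ 0.0016.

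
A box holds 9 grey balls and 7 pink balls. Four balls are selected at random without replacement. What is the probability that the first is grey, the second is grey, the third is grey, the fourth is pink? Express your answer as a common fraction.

Multiply the conditional probability of each draw in order, without replacement, so each draw removes one from its color and from the total.
P = (9/16) · (8/15) · (7/14) · (7/13) = 21/260 ≈ 0.0808.

21/260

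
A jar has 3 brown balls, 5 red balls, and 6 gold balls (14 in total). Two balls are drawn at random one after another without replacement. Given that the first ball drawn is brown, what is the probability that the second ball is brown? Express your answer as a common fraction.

After removing 1 brown, the jar has 2 brown out of 13 remaining.
P(second is brown | given) = 2/13 ≈ 0.1538.

2/13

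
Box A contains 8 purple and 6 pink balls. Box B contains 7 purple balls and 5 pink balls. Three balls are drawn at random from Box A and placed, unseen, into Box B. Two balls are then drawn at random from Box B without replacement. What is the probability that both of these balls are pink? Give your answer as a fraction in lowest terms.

44/273

Condition on how many of the transferred balls are pink (from Box A: 6 pink of 14; then Box B has 15 total).
  0 pink: C(6,0)C(8,3)/C(14,3) = 2/13; then P = C(5,2)/C(15,2) = 2/21
  1 pink: C(6,1)C(8,2)/C(14,3) = 6/13; then P = C(6,2)/C(15,2) = 1/7
  2 pink: C(6,2)C(8,1)/C(14,3) = 30/91; then P = C(7,2)/C(15,2) = 1/5
  3 pink: C(6,3)C(8,0)/C(14,3) = 5/91; then P = C(8,2)/C(15,2) = 4/15
P(both pink) = 44/273 ≈ 0.1612.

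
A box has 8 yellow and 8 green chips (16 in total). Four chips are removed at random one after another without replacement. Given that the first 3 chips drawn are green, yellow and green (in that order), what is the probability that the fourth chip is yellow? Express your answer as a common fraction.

After removing 1 yellow, 2 green, the box has 7 yellow out of 13 remaining.
P(fourth is yellow | given) = 7/13 ≈ 0.5385.

7/13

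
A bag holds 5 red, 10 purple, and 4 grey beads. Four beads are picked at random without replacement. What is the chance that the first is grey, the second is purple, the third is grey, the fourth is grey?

5/1938

Multiply the conditional probability of each draw in order, without replacement, so each draw removes one from its color and from the total.
P = (4/19) · (10/18) · (3/17) · (2/16) = 5/1938 ≈ 0.0026.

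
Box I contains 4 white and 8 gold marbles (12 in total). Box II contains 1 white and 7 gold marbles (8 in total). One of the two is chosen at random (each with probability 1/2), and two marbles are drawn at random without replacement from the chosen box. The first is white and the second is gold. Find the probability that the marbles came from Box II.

P(E | Box I) = 8/33; P(E | Box II) = 1/8.
P(E) = 1/2·8/33 + 1/2·1/8 = 97/528.
By Bayes' rule, P(Box II | E) = 1/16 / 97/528 = 33/97 ≈ 0.3402.

33/97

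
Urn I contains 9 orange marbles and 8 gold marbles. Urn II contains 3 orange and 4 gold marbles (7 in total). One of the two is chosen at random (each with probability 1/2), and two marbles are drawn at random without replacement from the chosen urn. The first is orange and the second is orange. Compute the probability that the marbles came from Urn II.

P(E | Urn I) = 9/34; P(E | Urn II) = 1/7.
P(E) = 1/2·9/34 + 1/2·1/7 = 97/476.
By Bayes' rule, P(Urn II | E) = 1/14 / 97/476 = 34/97 ≈ 0.3505.

34/97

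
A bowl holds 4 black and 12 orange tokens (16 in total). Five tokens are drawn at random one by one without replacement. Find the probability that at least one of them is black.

149/182

Use the complement: P(at least one black) = 1 − P(no black).
P(none) = C(12,5)/C(16,5) = 792/4368.
So P = 1 − 792/4368 = 149/182 ≈ 0.8187.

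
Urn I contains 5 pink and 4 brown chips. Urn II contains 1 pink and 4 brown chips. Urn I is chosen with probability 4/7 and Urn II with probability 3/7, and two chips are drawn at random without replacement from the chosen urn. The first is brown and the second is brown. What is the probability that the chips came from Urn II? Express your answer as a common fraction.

27/37

P(E | Urn I) = 1/6; P(E | Urn II) = 3/5.
P(E) = 4/7·1/6 + 3/7·3/5 = 37/105.
By Bayes' rule, P(Urn II | E) = 9/35 / 37/105 = 27/37 ≈ 0.7297.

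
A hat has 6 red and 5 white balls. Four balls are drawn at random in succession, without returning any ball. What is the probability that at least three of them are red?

23/66

Sum the hypergeometric tail for j = 3,…,4 red balls.
Favorable = C(6,3)·C(5,1) + C(6,4)·C(5,0) = 115; total = C(11,4) = 330.
P = 115/330 = 23/66 ≈ 0.3485.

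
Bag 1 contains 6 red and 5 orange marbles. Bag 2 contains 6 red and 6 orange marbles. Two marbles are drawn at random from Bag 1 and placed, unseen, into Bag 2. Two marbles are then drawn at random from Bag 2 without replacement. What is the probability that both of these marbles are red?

Condition on how many of the transferred marbles are red (from Bag 1: 6 red of 11; then Bag 2 has 14 total).
  0 red: C(6,0)C(5,2)/C(11,2) = 2/11; then P = C(6,2)/C(14,2) = 15/91
  1 red: C(6,1)C(5,1)/C(11,2) = 6/11; then P = C(7,2)/C(14,2) = 3/13
  2 red: C(6,2)C(5,0)/C(11,2) = 3/11; then P = C(8,2)/C(14,2) = 4/13
P(both red) = 240/1001 ≈ 0.2398.

240/1001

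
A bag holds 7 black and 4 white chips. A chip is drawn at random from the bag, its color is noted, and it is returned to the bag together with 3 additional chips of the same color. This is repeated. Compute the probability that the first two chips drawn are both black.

After a black draw the bag holds 10 black out of 14.
P = (7/11)·(10/14) = 5/11 ≈ 0.4545.

5/11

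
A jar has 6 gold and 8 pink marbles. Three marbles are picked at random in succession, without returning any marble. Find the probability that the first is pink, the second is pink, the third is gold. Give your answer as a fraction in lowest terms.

2/13

Multiply the conditional probability of each draw in order, without replacement, so each draw removes one from its color and from the total.
P = (8/14) · (7/13) · (6/12) = 2/13 ≈ 0.1538.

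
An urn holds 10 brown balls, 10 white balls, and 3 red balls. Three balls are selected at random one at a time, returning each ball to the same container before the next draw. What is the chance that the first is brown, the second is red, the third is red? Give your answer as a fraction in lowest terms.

Multiply the conditional probability of each draw in order, with replacement (the composition resets each draw).
P = (10/23) · (3/23) · (3/23) = 90/12167 ≈ 0.0074.

90/12167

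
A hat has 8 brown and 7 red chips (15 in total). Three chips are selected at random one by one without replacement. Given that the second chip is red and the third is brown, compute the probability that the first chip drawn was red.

6/13

P(first=red and the second chip is red and the third is brown) = (7/15)·(6/14)·(8/13) = 8/65.
P(E) = Σ over first color = 28/195 + 8/65 = 4/15.
By Bayes, P(first=red | E) = 8/65 / 4/15 = 6/13 ≈ 0.4615.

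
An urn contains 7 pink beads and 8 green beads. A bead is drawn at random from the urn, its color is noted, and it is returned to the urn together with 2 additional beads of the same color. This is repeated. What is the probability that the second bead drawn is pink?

Condition on the first draw. If first is pink (prob 7/15), second-pink has prob (9)/(17); if not (prob 8/15), it has prob 7/(17).
P = (7/15)·(9/17) + (8/15)·(7/17) = 7/15 ≈ 0.4667.

7/15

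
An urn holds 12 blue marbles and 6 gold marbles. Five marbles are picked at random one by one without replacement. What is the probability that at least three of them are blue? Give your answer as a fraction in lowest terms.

Sum the hypergeometric tail for j = 3,…,5 blue marbles.
Favorable = C(12,3)·C(6,2) + C(12,4)·C(6,1) + C(12,5)·C(6,0) = 7062; total = C(18,5) = 8568.
P = 7062/8568 = 1177/1428 ≈ 0.8242.

1177/1428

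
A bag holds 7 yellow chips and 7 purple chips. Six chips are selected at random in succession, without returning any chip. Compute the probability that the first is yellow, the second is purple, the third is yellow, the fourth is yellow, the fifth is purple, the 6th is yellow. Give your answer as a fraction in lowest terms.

7/429

Multiply the conditional probability of each draw in order, without replacement, so each draw removes one from its color and from the total.
P = (7/14) · (7/13) · (6/12) · (5/11) · (6/10) · (4/9) = 7/429 ≈ 0.0163.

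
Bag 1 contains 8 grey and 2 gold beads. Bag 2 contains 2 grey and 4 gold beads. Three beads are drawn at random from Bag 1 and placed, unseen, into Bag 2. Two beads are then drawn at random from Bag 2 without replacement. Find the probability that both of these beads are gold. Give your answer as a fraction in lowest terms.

Condition on how many of the transferred beads are gold (from Bag 1: 2 gold of 10; then Bag 2 has 9 total).
  0 gold: C(2,0)C(8,3)/C(10,3) = 7/15; then P = C(4,2)/C(9,2) = 1/6
  1 gold: C(2,1)C(8,2)/C(10,3) = 7/15; then P = C(5,2)/C(9,2) = 5/18
  2 gold: C(2,2)C(8,1)/C(10,3) = 1/15; then P = C(6,2)/C(9,2) = 5/12
P(both gold) = 127/540 ≈ 0.2352.

127/540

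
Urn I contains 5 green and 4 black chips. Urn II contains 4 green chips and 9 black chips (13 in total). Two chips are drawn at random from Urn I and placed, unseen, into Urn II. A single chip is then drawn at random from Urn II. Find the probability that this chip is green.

46/135

Condition on how many of the transferred chips are green (from Urn I: 5 green of 9; then Urn II has 15 total).
  0 green: C(5,0)C(4,2)/C(9,2) = 1/6; then P = 4/15
  1 green: C(5,1)C(4,1)/C(9,2) = 5/9; then P = 5/15
  2 green: C(5,2)C(4,0)/C(9,2) = 5/18; then P = 6/15
P(green from Urn II) = 46/135 ≈ 0.3407.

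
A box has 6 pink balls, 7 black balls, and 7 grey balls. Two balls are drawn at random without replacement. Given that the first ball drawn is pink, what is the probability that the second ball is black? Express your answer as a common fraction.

After removing 1 pink, the box has 7 black out of 19 remaining.
P(second is black | given) = 7/19 ≈ 0.3684.

7/19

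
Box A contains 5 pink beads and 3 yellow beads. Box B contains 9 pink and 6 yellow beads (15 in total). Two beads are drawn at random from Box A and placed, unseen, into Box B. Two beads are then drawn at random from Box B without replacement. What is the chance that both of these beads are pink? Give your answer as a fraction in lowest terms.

Condition on how many of the transferred beads are pink (from Box A: 5 pink of 8; then Box B has 17 total).
  0 pink: C(5,0)C(3,2)/C(8,2) = 3/28; then P = C(9,2)/C(17,2) = 9/34
  1 pink: C(5,1)C(3,1)/C(8,2) = 15/28; then P = C(10,2)/C(17,2) = 45/136
  2 pink: C(5,2)C(3,0)/C(8,2) = 5/14; then P = C(11,2)/C(17,2) = 55/136
P(both pink) = 1333/3808 ≈ 0.3501.

1333/3808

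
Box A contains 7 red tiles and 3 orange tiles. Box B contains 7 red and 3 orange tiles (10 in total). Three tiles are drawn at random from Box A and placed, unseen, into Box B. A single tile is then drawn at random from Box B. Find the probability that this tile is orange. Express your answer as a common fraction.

3/10

Condition on how many of the transferred tiles are orange (from Box A: 3 orange of 10; then Box B has 13 total).
  0 orange: C(3,0)C(7,3)/C(10,3) = 7/24; then P = 3/13
  1 orange: C(3,1)C(7,2)/C(10,3) = 21/40; then P = 4/13
  2 orange: C(3,2)C(7,1)/C(10,3) = 7/40; then P = 5/13
  3 orange: C(3,3)C(7,0)/C(10,3) = 1/120; then P = 6/13
P(orange from Box B) = 3/10 ≈ 0.3000.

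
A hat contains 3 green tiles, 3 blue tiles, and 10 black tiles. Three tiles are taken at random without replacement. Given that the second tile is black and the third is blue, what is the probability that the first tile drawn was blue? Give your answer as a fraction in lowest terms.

P(first=blue and the second tile is black and the third is blue) = (3/16)·(10/15)·(2/14) = 1/56.
P(E) = Σ over first color = 3/112 + 1/56 + 9/112 = 1/8.
By Bayes, P(first=blue | E) = 1/56 / 1/8 = 1/7 ≈ 0.1429.

1/7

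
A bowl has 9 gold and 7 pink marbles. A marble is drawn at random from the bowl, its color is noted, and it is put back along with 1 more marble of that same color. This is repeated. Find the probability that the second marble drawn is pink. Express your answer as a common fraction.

7/16

Condition on the first draw. If first is pink (prob 7/16), second-pink has prob (8)/(17); if not (prob 9/16), it has prob 7/(17).
P = (7/16)·(8/17) + (9/16)·(7/17) = 7/16 ≈ 0.4375.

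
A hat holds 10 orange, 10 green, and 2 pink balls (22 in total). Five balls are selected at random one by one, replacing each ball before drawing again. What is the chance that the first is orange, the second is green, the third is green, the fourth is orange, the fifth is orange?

3125/161051

Multiply the conditional probability of each draw in order, with replacement (the composition resets each draw).
P = (10/22) · (10/22) · (10/22) · (10/22) · (10/22) = 3125/161051 ≈ 0.0194.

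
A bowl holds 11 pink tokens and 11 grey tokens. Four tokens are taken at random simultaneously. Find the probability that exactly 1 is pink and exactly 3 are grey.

Unordered draws without replacement: count favorable combinations over C(22,4).
Favorable = C(11,1) · C(11,3) = 1815; total = C(22,4) = 7315.
P = 1815/7315 = 33/133 ≈ 0.2481.

33/133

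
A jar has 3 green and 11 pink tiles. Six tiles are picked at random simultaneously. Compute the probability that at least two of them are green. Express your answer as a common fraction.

Sum the hypergeometric tail for j = 2,…,3 green tiles.
Favorable = C(3,2)·C(11,4) + C(3,3)·C(11,3) = 1155; total = C(14,6) = 3003.
P = 1155/3003 = 5/13 ≈ 0.3846.

5/13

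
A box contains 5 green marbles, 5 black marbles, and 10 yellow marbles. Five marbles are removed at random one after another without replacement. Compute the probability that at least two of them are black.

Sum the hypergeometric tail for j = 2,…,5 black marbles.
Favorable = C(5,2)·C(15,3) + C(5,3)·C(15,2) + C(5,4)·C(15,1) + C(5,5)·C(15,0) = 5676; total = C(20,5) = 15504.
P = 5676/15504 = 473/1292 ≈ 0.3661.

473/1292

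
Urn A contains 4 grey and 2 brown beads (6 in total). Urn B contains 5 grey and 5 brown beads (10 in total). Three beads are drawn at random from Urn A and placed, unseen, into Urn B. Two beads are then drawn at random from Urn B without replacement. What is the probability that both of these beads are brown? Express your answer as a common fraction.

38/195

Condition on how many of the transferred beads are brown (from Urn A: 2 brown of 6; then Urn B has 13 total).
  0 brown: C(2,0)C(4,3)/C(6,3) = 1/5; then P = C(5,2)/C(13,2) = 5/39
  1 brown: C(2,1)C(4,2)/C(6,3) = 3/5; then P = C(6,2)/C(13,2) = 5/26
  2 brown: C(2,2)C(4,1)/C(6,3) = 1/5; then P = C(7,2)/C(13,2) = 7/26
P(both brown) = 38/195 ≈ 0.1949.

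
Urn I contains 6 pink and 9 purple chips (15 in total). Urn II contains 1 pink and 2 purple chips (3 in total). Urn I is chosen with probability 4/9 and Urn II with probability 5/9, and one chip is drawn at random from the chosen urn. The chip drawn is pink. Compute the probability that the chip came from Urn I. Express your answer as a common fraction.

P(pink | Urn I) = 2/5; P(pink | Urn II) = 1/3.
P(pink) = 4/9·2/5 + 5/9·1/3 = 49/135.
By Bayes' rule, P(Urn I | pink) = 8/45 / 49/135 = 24/49 ≈ 0.4898.

24/49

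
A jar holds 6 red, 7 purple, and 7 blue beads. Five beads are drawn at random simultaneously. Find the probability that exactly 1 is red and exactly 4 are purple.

Unordered draws without replacement: count favorable combinations over C(20,5).
Favorable = C(6,1) · C(7,4) · C(7,0) = 210; total = C(20,5) = 15504.
P = 210/15504 = 35/2584 ≈ 0.0135.

35/2584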